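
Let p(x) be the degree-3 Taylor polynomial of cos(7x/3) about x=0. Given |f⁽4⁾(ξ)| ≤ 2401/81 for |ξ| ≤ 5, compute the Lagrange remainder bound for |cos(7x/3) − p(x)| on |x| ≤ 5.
1500625/1944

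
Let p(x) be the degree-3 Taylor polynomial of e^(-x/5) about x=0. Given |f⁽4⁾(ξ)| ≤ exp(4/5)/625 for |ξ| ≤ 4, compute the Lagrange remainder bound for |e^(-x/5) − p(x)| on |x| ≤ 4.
32*exp(4/5)/1875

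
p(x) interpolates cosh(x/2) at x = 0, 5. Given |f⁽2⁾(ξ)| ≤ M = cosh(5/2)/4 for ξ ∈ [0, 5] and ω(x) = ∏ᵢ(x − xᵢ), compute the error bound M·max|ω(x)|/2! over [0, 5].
25*cosh(5/2)/32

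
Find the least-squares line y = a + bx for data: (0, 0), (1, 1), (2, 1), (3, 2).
a = 1/10, b = 3/5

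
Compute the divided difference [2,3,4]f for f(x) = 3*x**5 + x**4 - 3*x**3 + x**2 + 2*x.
884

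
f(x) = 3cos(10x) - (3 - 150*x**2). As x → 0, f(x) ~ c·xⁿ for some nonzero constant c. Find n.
4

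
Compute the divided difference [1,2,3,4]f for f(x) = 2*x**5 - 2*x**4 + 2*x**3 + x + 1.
112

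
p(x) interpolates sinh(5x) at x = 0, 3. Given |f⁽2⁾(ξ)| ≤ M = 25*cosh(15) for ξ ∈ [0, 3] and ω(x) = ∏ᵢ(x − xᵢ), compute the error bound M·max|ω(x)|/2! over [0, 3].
225*cosh(15)/8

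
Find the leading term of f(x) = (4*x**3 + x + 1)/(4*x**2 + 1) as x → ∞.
x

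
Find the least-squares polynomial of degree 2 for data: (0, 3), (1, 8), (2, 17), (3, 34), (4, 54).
106/35 + (68/35)x + (19/7)x²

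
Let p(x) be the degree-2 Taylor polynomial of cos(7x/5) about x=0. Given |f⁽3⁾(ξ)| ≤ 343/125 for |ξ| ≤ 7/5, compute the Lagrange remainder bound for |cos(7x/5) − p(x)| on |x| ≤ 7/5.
117649/93750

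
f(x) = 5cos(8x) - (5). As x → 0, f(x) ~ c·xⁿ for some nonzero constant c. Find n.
2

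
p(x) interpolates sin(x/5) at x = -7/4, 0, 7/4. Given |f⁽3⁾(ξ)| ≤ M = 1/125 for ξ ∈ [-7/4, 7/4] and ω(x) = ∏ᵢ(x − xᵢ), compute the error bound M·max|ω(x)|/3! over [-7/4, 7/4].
343*sqrt(3)/216000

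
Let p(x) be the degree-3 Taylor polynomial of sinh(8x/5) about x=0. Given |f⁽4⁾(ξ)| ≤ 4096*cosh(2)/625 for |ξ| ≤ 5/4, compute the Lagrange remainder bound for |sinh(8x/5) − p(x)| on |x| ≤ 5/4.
2*cosh(2)/3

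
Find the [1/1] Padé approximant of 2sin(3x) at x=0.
6*x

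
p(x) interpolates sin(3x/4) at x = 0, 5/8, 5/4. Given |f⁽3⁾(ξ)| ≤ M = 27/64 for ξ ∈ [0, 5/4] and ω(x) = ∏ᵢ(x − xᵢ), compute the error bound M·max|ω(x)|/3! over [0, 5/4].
125*sqrt(3)/32768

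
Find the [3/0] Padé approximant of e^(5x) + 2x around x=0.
125*x**3/6 + 25*x**2/2 + 7*x + 1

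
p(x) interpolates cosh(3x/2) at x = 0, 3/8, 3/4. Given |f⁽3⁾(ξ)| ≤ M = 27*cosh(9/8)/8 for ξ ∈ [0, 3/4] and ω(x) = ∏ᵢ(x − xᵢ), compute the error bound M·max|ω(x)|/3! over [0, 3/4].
27*sqrt(3)*cosh(9/8)/4096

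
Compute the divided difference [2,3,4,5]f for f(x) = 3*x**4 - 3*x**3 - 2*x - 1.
39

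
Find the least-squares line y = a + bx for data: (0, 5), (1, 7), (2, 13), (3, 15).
a = 23/5, b = 18/5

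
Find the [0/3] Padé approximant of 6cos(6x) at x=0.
6/(18*x**2 + 1)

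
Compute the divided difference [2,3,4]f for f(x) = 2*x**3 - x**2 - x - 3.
17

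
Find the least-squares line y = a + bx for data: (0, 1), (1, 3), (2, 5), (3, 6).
a = 6/5, b = 17/10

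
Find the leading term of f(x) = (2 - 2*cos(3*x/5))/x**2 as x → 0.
9/25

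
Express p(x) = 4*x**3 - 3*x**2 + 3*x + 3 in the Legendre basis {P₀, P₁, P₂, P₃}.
(2)P₀ + (27/5)P₁ + (-2)P₂ + (8/5)P₃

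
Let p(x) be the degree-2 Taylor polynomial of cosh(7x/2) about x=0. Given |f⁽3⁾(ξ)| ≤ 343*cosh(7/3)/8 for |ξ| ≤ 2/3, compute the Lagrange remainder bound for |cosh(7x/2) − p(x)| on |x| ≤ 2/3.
343*cosh(7/3)/162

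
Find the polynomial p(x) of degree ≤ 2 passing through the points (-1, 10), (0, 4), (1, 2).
2*x**2 - 4*x + 4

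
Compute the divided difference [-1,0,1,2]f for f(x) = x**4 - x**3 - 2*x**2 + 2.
1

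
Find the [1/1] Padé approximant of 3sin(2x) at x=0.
6*x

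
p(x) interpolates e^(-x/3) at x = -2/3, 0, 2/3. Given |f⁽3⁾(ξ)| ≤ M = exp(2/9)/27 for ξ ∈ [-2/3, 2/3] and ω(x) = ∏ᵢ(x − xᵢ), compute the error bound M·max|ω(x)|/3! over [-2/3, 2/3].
8*sqrt(3)*exp(2/9)/19683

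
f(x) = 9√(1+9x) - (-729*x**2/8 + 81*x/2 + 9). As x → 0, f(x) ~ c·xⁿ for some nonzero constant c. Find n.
3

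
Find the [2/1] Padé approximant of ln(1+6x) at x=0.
6*x*(x + 1)/(4*x + 1)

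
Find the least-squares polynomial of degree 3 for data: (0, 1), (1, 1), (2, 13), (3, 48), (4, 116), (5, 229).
41/42 + (-575/252)x + (23/42)x² + (65/36)x³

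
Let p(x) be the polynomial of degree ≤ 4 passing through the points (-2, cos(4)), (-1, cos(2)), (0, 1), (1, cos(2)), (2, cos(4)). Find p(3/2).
-35/64 + 21*cos(2)/16 + 15*cos(4)/64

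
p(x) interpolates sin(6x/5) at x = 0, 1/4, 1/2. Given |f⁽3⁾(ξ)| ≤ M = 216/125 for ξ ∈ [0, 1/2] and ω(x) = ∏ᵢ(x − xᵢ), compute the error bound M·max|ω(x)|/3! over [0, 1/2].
sqrt(3)/1000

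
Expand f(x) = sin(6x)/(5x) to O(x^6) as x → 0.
6/5 - 36*x**2/5 + 324*x**4/25 + O(x**6)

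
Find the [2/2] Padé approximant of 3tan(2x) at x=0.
6*x/(1 - 4*x**2/3)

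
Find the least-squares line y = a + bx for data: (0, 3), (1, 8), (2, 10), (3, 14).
a = 7/2, b = 7/2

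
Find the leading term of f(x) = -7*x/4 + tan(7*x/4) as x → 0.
343*x**3/192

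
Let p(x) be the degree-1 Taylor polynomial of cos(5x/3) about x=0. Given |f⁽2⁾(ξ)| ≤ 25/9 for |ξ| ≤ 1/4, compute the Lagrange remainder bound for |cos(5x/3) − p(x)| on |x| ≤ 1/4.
25/288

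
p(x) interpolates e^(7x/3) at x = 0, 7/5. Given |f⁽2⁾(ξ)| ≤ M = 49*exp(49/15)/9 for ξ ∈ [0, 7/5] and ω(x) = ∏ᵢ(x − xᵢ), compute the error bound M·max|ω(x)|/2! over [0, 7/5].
2401*exp(49/15)/1800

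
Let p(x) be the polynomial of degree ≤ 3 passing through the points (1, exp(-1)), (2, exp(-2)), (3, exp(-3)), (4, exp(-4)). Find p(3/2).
(-5*e + 1 + 5*exp(3) + 15*exp(2))*exp(-4)/16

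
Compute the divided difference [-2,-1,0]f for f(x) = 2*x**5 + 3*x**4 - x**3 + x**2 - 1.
-5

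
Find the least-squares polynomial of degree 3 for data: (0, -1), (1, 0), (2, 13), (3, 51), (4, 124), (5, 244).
-17/18 + (-1387/756)x + (85/126)x² + (205/108)x³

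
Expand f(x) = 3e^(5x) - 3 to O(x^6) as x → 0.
15*x + 75*x**2/2 + 125*x**3/2 + 625*x**4/8 + 625*x**5/8 + O(x**6)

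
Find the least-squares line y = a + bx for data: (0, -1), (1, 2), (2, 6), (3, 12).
a = -17/10, b = 43/10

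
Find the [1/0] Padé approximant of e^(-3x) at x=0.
1 - 3*x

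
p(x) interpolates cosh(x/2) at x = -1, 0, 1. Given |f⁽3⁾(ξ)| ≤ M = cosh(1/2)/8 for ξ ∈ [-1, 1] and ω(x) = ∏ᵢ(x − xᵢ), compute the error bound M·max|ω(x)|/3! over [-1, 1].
sqrt(3)*cosh(1/2)/216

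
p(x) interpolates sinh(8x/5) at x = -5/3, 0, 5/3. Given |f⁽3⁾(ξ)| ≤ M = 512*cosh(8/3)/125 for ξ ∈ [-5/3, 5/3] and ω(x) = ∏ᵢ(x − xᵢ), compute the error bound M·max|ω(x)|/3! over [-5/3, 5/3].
512*sqrt(3)*cosh(8/3)/729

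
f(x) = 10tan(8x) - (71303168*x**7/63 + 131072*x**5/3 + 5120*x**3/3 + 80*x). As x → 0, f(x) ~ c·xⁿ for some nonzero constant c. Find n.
9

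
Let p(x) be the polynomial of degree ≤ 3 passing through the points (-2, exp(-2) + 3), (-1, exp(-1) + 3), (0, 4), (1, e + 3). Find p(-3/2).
(5 + 15*e + (e + 43)*exp(2))*exp(-2)/16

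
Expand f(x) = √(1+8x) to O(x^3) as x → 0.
1 + 4*x - 8*x**2 + O(x**3)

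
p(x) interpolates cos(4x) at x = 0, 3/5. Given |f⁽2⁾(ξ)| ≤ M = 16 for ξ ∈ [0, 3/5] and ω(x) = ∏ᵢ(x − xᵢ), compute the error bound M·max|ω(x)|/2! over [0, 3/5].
18/25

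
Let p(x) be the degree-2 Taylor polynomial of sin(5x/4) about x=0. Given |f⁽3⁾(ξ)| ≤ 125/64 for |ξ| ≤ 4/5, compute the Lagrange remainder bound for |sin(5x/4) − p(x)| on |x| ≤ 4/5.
1/6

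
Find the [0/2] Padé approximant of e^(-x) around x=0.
1/(x**2/2 + x + 1)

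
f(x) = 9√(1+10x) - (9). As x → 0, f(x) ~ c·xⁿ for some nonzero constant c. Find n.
1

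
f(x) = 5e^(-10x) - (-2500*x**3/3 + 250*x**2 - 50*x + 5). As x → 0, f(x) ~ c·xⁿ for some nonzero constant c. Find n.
4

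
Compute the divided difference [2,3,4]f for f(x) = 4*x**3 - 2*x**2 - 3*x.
34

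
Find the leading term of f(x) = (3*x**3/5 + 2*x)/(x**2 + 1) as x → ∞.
3*x/5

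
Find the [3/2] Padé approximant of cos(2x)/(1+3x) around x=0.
(44*x**3/7 - 44*x**2/21 - 3*x + 1)/(1 - 191*x**2/21)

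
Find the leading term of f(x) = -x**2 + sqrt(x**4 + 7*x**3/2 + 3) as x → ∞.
7*x/4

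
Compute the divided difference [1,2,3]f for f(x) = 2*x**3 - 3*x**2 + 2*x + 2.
9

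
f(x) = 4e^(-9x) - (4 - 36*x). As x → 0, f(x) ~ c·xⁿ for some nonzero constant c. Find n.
2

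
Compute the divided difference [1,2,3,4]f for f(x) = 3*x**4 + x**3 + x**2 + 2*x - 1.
31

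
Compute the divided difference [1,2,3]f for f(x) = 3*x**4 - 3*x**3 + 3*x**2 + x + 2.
60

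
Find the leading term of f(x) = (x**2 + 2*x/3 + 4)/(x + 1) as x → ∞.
x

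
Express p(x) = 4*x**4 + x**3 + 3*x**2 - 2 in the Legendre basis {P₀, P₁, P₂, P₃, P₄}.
(-1/5)P₀ + (3/5)P₁ + (30/7)P₂ + (2/5)P₃ + (32/35)P₄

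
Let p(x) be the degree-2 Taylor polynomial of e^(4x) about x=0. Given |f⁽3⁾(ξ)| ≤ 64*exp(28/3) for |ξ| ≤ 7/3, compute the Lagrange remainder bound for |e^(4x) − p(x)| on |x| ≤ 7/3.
10976*exp(28/3)/81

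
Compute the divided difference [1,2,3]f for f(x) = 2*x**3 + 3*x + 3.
12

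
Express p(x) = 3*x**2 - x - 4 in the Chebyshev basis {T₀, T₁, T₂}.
(-5/2)T₀ - T₁ + (3/2)T₂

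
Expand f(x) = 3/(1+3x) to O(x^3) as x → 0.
3 - 9*x + 27*x**2 + O(x**3)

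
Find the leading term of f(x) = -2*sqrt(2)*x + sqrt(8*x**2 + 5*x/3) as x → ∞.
5*sqrt(2)/24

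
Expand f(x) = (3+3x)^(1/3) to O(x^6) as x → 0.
3**(1/3) + 3**(1/3)*x/3 - 3**(1/3)*x**2/9 + 5*3**(1/3)*x**3/81 - 10*3**(1/3)*x**4/243 + 22*3**(1/3)*x**5/729 + O(x**6)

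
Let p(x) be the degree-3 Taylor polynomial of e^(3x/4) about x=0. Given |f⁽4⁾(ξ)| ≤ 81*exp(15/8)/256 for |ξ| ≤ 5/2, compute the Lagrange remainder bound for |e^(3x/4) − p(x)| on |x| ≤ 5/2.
16875*exp(15/8)/32768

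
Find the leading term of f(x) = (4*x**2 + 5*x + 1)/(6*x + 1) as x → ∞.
2*x/3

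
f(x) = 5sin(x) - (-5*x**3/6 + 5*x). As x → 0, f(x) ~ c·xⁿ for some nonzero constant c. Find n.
5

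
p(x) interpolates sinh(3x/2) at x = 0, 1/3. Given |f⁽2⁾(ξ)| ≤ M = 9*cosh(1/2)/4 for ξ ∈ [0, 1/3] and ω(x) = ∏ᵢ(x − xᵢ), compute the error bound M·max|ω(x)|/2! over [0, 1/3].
cosh(1/2)/32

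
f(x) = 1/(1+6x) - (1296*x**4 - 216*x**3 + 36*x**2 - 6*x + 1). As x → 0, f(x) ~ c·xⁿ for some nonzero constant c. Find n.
5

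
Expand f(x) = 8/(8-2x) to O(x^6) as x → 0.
1 + x/4 + x**2/16 + x**3/64 + x**4/256 + x**5/1024 + O(x**6)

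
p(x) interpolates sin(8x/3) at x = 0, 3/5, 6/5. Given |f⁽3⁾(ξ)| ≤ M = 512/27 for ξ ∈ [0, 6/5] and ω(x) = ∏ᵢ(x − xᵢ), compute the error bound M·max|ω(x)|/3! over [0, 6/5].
512*sqrt(3)/3375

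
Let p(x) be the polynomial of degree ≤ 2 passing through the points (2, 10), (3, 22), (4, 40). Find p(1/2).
13/4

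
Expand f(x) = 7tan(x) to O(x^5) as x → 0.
7*x + 7*x**3/3 + O(x**5)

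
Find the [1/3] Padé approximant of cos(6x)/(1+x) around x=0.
(1 - 15*x)/(-252*x**3 + 3*x**2 - 14*x + 1)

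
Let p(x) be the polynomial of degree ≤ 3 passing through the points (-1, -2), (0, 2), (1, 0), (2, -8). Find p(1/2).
7/4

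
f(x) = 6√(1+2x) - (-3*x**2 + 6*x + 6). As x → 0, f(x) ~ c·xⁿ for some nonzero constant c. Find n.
3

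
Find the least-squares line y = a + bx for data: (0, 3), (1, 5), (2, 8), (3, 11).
a = 27/10, b = 27/10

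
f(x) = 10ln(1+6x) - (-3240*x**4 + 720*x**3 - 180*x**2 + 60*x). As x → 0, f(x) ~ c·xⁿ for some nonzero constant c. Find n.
5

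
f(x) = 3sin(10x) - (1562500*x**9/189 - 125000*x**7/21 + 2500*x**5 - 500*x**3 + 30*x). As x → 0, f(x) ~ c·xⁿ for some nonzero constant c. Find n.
11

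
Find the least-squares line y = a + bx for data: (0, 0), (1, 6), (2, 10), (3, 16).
a = 1/5, b = 26/5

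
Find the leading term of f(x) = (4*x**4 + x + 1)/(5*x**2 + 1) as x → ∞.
4*x**2/5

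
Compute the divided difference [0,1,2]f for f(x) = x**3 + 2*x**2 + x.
5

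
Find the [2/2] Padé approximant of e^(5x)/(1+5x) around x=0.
(175*x**2/36 + 10*x/3 + 1)/(-275*x**2/36 + 10*x/3 + 1)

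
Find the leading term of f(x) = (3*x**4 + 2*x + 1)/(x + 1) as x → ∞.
3*x**3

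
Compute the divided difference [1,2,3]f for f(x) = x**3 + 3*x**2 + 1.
9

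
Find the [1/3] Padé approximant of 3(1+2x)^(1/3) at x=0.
(5*x + 3)/(8*x**3/81 - 2*x**2/9 + x + 1)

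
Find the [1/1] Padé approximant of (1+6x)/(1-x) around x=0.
(6*x + 1)/(1 - x)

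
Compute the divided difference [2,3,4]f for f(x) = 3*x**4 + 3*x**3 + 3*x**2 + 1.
195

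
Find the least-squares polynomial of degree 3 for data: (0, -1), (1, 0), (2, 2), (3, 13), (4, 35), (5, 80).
-68/63 + (76/27)x + (-170/63)x² + (29/27)x³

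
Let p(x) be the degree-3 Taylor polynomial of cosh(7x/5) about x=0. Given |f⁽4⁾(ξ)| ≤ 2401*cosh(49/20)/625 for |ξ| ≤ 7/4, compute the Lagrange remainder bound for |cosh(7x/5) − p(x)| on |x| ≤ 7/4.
5764801*cosh(49/20)/3840000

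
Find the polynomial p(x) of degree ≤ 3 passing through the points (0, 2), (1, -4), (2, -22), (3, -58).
-x**3 - 3*x**2 - 2*x + 2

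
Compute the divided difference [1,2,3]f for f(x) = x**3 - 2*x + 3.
6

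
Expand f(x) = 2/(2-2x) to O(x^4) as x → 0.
1 + x + x**2 + x**3 + O(x**4)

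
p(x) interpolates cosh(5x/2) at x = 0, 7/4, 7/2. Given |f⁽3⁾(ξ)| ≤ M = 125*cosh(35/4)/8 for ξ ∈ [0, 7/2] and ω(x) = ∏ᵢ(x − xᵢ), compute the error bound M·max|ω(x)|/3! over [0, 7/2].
42875*sqrt(3)*cosh(35/4)/13824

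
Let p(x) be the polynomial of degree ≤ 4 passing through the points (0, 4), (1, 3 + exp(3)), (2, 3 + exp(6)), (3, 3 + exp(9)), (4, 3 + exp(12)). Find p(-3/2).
-385*exp(9)/32 - 693*exp(3)/32 + 1539/128 + 1485*exp(6)/64 + 315*exp(12)/128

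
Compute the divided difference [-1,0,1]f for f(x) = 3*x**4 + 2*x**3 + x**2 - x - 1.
4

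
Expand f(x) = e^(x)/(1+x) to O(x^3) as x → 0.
1 + x**2/2 + O(x**3)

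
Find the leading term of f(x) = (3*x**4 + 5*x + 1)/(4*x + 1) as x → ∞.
3*x**3/4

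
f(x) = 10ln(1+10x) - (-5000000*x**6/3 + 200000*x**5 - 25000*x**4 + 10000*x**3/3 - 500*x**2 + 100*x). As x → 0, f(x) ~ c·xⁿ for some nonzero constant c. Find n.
7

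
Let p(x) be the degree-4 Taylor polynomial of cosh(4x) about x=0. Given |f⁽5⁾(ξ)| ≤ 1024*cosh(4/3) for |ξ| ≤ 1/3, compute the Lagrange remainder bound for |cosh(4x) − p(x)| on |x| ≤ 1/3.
128*cosh(4/3)/3645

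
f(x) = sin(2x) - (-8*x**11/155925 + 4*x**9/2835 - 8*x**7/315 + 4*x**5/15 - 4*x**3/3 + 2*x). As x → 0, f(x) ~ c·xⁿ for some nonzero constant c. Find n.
13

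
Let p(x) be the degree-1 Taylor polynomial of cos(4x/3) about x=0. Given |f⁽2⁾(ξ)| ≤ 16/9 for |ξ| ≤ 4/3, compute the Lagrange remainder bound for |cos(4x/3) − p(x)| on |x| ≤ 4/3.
128/81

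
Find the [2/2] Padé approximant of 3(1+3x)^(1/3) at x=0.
(7*x**2 + 21*x/2 + 3)/(5*x**2/6 + 5*x/2 + 1)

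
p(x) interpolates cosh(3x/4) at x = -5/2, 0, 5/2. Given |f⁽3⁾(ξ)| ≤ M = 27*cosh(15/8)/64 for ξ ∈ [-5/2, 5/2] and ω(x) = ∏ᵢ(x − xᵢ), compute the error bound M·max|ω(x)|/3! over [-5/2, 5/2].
125*sqrt(3)*cosh(15/8)/512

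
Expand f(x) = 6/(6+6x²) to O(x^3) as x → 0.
1 - x**2 + O(x**3)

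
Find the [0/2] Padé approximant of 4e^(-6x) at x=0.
4/(18*x**2 + 6*x + 1)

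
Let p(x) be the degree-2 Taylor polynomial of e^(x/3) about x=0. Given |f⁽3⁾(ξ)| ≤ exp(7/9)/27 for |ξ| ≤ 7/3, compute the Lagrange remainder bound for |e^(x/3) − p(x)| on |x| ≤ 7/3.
343*exp(7/9)/4374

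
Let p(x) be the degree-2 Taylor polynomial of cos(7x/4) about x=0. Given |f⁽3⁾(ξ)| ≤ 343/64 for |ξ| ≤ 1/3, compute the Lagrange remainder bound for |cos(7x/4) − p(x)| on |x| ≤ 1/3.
343/10368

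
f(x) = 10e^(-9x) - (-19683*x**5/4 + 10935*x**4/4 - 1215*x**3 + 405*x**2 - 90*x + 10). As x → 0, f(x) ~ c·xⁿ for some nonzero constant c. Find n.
6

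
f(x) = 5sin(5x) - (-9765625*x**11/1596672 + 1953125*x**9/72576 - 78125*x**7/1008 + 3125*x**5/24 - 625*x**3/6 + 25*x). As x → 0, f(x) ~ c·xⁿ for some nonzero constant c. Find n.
13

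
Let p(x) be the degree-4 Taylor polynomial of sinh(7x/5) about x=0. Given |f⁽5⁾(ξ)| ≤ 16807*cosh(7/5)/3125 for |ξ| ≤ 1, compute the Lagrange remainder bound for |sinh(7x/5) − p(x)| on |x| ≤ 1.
16807*cosh(7/5)/375000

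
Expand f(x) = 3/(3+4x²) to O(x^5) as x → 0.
1 - 4*x**2/3 + 16*x**4/9 + O(x**5)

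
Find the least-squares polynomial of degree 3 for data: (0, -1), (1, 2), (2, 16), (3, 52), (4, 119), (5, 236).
-26/21 + (205/63)x + (-61/42)x² + (37/18)x³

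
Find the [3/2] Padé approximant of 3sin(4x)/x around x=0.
(12 - 112*x**2/5)/(4*x**2/5 + 1)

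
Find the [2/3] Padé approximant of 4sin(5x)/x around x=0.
(20 - 175*x**2/3)/(5*x**2/4 + 1)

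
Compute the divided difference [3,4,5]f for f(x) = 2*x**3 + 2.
24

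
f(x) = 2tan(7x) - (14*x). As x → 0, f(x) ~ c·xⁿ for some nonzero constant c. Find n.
3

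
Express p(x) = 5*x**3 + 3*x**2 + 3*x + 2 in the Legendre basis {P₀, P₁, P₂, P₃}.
(3)P₀ + (6)P₁ + (2)P₂ + (2)P₃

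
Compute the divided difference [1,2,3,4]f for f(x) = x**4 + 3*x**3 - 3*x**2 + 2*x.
13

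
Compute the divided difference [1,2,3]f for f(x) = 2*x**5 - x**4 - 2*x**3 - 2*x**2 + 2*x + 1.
141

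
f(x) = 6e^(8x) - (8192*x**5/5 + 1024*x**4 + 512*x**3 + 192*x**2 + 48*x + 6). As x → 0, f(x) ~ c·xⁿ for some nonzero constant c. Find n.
6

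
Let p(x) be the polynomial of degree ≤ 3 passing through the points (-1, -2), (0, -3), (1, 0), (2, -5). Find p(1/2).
-5/4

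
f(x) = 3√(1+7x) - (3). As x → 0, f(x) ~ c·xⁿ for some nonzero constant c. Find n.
1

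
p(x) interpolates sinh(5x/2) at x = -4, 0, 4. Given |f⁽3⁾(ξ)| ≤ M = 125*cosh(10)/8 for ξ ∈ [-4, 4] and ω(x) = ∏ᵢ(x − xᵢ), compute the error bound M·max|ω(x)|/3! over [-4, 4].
1000*sqrt(3)*cosh(10)/27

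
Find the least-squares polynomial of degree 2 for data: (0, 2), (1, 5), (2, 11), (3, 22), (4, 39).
81/35 + (-23/70)x + (33/14)x²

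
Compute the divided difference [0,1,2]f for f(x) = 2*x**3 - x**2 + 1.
5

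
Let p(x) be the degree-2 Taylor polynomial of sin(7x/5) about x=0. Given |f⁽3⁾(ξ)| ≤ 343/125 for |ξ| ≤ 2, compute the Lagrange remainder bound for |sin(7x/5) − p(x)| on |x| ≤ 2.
1372/375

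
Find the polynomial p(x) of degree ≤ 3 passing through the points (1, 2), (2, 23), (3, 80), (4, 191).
3*x**3 - 1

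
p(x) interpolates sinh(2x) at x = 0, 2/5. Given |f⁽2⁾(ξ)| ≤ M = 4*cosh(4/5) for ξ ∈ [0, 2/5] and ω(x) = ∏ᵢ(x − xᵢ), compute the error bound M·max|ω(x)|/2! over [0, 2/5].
2*cosh(4/5)/25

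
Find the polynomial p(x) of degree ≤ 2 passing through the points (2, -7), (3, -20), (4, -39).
-3*x**2 + 2*x + 1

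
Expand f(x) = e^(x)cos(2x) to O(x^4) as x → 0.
1 + x - 3*x**2/2 - 11*x**3/6 + O(x**4)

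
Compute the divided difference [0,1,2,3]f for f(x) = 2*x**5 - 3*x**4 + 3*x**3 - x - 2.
35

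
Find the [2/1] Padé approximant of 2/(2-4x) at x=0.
1/(1 - 2*x)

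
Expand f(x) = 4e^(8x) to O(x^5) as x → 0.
4 + 32*x + 128*x**2 + 1024*x**3/3 + 2048*x**4/3 + O(x**5)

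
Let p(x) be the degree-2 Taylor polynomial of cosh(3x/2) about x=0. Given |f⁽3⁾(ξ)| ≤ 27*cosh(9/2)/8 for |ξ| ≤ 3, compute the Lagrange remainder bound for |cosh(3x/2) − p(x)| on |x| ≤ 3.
243*cosh(9/2)/16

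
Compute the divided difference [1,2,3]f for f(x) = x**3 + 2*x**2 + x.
8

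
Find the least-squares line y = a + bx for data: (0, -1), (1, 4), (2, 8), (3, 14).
a = -11/10, b = 49/10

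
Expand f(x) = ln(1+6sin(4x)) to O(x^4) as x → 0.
24*x - 288*x**2 + 4544*x**3 + O(x**4)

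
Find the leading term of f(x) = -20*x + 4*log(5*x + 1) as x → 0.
-50*x**2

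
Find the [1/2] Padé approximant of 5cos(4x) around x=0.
5/(8*x**2 + 1)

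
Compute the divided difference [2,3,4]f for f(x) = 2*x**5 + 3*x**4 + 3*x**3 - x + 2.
762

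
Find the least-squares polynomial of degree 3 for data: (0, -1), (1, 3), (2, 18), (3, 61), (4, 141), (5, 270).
-7/9 + (53/189)x + (185/252)x² + (217/108)x³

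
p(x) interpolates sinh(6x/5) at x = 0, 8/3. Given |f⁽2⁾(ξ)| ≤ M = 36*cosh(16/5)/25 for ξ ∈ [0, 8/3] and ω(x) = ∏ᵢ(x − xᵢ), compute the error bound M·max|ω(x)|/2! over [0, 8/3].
32*cosh(16/5)/25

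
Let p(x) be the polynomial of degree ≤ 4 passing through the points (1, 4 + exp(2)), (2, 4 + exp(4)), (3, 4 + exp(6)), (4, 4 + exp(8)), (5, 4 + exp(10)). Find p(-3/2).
-1365*exp(8)/32 - 2145*exp(4)/32 + 4 + 3003*exp(2)/128 + 5005*exp(6)/64 + 1155*exp(10)/128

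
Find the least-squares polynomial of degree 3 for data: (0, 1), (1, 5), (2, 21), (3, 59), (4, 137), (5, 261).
67/63 + (424/189)x + (-26/63)x² + (56/27)x³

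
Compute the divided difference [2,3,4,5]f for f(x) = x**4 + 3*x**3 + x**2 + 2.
17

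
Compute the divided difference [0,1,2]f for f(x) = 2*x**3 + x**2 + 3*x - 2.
7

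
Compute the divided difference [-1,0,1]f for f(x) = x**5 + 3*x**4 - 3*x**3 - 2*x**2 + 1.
1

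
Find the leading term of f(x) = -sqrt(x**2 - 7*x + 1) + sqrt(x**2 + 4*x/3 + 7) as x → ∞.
25/6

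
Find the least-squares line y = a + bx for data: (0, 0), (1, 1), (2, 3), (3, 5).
a = -3/10, b = 17/10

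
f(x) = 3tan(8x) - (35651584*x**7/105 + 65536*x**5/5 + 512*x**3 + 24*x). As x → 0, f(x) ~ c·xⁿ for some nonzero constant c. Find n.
9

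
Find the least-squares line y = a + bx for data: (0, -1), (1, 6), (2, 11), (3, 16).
a = -2/5, b = 28/5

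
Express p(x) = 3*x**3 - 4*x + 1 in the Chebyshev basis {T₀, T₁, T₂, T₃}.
T₀ + (-7/4)T₁ + (3/4)T₃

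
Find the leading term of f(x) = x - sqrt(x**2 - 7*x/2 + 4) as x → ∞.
7/4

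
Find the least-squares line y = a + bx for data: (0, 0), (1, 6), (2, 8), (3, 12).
a = 4/5, b = 19/5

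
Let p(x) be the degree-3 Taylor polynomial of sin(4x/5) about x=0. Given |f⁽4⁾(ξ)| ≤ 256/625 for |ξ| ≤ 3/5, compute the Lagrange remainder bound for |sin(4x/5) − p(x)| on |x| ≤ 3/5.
864/390625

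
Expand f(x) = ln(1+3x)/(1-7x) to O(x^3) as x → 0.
3*x + 33*x**2/2 + O(x**3)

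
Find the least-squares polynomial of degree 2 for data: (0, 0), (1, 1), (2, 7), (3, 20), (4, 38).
2/35 + (-31/14)x + (41/14)x²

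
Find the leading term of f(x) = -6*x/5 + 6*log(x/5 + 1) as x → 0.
-3*x**2/25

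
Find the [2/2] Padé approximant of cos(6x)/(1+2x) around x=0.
(-99*x**2/7 - 3*x/7 + 1)/(3*x**2 + 11*x/7 + 1)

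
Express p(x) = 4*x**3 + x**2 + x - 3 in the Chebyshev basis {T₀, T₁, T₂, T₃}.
(-5/2)T₀ + (4)T₁ + (1/2)T₂ + T₃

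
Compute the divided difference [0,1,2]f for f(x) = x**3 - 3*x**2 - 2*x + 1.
0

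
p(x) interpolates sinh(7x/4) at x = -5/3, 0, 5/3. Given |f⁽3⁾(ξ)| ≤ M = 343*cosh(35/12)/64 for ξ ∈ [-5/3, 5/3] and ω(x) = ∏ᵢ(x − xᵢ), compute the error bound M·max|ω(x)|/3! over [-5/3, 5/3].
42875*sqrt(3)*cosh(35/12)/46656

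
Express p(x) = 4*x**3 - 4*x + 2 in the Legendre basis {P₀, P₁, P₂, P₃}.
(2)P₀ + (-8/5)P₁ + (8/5)P₃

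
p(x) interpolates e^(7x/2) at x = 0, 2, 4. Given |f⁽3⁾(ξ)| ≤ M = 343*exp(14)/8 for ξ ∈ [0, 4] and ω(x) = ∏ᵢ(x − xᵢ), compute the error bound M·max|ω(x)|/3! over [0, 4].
343*sqrt(3)*exp(14)/27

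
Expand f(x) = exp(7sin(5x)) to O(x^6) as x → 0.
1 + 35*x + 1225*x**2/2 + 7000*x**3 + 459375*x**4/8 + 1045625*x**5/3 + O(x**6)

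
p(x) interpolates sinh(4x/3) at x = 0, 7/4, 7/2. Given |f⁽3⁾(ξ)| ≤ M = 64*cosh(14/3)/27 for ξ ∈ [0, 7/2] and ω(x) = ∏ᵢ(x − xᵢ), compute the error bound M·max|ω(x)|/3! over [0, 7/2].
343*sqrt(3)*cosh(14/3)/729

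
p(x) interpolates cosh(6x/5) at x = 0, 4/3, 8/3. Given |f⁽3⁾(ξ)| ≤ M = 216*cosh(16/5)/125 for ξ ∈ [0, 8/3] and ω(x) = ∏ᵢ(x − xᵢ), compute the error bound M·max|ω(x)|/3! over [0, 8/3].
512*sqrt(3)*cosh(16/5)/3375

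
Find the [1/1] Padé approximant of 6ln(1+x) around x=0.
6*x/(x/2 + 1)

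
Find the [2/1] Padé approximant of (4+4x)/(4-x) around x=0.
(x + 1)/(1 - x/4)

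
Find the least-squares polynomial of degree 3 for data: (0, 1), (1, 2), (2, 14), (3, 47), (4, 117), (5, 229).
10/9 + (-433/378)x + (-11/252)x² + (203/108)x³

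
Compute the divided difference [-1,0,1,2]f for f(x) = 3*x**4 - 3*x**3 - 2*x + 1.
3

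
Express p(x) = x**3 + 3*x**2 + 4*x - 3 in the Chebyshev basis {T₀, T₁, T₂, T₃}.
(-3/2)T₀ + (19/4)T₁ + (3/2)T₂ + (1/4)T₃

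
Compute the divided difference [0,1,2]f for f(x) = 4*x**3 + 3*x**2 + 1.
15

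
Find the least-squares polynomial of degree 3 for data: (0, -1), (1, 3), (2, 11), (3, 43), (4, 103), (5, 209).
-17/21 + (223/63)x + (-109/42)x² + (37/18)x³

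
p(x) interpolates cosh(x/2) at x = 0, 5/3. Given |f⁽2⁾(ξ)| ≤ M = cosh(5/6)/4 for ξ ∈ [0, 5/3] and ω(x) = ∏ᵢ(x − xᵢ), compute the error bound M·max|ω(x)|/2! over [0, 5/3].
25*cosh(5/6)/288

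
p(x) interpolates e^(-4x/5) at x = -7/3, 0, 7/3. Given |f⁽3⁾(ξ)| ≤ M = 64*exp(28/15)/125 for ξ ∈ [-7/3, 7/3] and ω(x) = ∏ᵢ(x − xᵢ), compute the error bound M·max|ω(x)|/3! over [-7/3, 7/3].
21952*sqrt(3)*exp(28/15)/91125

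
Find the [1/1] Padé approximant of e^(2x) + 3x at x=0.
(23*x/5 + 1)/(1 - 2*x/5)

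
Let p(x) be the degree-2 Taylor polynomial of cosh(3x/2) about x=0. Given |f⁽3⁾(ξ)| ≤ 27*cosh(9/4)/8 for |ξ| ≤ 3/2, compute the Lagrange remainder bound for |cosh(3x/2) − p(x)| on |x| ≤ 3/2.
243*cosh(9/4)/128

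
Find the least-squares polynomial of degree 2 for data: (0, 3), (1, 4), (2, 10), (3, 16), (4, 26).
97/35 + (23/35)x + (9/7)x²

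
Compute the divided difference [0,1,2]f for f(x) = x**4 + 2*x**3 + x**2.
14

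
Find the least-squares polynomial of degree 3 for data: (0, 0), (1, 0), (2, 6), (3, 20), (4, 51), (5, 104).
-19/126 + (463/756)x + (-115/126)x² + (107/108)x³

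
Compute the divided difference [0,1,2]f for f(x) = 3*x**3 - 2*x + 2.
9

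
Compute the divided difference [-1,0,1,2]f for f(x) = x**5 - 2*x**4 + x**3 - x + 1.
2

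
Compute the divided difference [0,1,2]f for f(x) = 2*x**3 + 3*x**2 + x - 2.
9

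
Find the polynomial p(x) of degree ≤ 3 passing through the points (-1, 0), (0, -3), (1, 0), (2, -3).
-2*x**3 + 3*x**2 + 2*x - 3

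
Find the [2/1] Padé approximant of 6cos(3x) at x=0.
6 - 27*x**2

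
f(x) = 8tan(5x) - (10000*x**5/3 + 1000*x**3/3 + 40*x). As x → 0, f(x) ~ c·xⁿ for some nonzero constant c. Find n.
7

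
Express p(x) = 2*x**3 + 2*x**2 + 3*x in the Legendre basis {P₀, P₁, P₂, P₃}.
(2/3)P₀ + (21/5)P₁ + (4/3)P₂ + (4/5)P₃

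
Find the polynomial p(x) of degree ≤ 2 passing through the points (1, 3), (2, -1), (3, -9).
-2*x**2 + 2*x + 3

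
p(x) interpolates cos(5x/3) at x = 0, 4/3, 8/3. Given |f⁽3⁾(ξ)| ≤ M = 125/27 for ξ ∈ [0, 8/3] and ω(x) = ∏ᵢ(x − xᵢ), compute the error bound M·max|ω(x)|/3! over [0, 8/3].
8000*sqrt(3)/19683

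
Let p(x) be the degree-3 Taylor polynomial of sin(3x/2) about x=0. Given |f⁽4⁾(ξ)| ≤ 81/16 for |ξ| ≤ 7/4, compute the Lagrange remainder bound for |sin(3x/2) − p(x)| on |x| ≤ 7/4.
64827/32768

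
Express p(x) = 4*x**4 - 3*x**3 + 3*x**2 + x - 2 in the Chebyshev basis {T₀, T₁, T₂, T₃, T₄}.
T₀ + (-5/4)T₁ + (7/2)T₂ + (-3/4)T₃ + (1/2)T₄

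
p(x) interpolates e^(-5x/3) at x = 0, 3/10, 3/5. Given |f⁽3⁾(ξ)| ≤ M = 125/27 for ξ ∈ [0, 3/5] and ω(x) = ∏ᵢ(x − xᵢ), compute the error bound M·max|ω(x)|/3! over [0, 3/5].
sqrt(3)/216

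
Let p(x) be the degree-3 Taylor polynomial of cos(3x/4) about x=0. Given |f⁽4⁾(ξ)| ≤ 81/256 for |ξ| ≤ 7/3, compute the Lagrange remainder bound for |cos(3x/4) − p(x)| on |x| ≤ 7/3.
2401/6144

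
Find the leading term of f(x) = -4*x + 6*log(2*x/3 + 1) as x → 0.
-4*x**2/3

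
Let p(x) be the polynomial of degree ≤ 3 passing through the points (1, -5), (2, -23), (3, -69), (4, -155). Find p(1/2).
-11/4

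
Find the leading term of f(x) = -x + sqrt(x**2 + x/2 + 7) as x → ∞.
1/4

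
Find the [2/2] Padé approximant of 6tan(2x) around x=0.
12*x/(1 - 4*x**2/3)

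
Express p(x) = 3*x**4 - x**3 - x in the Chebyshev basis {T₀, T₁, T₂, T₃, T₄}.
(9/8)T₀ + (-7/4)T₁ + (3/2)T₂ + (-1/4)T₃ + (3/8)T₄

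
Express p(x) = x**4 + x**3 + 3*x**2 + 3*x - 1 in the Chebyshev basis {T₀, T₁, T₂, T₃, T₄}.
(7/8)T₀ + (15/4)T₁ + (2)T₂ + (1/4)T₃ + (1/8)T₄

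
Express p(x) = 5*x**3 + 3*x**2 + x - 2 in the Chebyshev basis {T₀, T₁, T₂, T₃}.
(-1/2)T₀ + (19/4)T₁ + (3/2)T₂ + (5/4)T₃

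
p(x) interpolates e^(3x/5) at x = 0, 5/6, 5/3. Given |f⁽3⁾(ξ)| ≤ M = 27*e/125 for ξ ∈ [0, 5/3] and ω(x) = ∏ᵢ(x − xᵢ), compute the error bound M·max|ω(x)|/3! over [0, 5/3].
sqrt(3)*e/216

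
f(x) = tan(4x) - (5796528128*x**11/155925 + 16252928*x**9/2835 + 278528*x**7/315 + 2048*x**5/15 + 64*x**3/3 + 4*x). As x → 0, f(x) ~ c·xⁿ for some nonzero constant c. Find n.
13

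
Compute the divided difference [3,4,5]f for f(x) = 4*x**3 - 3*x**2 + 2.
45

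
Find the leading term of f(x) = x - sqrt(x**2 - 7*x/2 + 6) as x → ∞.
7/4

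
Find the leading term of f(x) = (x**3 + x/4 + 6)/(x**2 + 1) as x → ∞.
x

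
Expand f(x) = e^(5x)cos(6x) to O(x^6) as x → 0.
1 + 5*x - 11*x**2/2 - 415*x**3/6 - 3479*x**4/24 - 1895*x**5/24 + O(x**6)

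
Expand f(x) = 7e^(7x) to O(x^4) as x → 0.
7 + 49*x + 343*x**2/2 + 2401*x**3/6 + O(x**4)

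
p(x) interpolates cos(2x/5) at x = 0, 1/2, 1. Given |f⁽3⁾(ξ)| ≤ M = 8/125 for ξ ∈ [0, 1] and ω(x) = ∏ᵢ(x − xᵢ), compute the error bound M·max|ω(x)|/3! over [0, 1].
sqrt(3)/3375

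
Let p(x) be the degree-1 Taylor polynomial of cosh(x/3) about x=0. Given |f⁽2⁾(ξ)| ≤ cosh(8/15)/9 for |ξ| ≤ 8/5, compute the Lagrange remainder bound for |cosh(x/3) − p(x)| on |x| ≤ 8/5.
32*cosh(8/15)/225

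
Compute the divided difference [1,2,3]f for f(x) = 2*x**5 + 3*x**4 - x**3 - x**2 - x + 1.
248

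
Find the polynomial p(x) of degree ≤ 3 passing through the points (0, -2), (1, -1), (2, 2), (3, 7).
x**2 - 2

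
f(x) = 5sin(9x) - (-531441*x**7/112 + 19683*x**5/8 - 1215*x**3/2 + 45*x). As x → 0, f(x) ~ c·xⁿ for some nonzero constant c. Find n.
9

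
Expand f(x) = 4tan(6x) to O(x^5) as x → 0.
24*x + 288*x**3 + O(x**5)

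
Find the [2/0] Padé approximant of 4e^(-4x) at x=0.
32*x**2 - 16*x + 4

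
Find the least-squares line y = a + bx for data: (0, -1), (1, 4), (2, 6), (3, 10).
a = -1/2, b = 7/2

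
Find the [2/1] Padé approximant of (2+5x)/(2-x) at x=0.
(5*x/2 + 1)/(1 - x/2)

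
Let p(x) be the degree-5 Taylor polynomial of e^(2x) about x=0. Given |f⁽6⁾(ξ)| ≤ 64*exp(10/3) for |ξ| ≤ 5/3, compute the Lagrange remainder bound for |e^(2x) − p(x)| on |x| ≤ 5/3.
12500*exp(10/3)/6561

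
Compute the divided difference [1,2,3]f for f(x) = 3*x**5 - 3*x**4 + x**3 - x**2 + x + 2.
200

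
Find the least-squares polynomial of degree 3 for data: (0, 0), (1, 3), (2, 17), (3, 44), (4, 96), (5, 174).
-1/21 + (79/126)x + (143/84)x² + (37/36)x³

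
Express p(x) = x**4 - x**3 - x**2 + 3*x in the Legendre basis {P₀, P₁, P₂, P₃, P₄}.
(-2/15)P₀ + (12/5)P₁ + (-2/21)P₂ + (-2/5)P₃ + (8/35)P₄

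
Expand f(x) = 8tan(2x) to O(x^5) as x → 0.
16*x + 64*x**3/3 + O(x**5)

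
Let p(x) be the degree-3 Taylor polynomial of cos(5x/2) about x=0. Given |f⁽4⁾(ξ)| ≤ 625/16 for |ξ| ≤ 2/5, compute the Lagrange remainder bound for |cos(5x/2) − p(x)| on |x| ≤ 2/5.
1/24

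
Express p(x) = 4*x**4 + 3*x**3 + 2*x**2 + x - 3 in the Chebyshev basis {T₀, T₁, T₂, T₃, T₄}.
(-1/2)T₀ + (13/4)T₁ + (3)T₂ + (3/4)T₃ + (1/2)T₄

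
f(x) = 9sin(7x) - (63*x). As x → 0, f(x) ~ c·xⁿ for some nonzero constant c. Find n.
3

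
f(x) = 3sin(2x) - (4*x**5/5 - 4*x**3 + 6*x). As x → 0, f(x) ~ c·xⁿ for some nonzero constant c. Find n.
7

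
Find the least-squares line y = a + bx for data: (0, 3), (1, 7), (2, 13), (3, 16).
a = 3, b = 9/2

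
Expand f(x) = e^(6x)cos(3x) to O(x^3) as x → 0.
1 + 6*x + 27*x**2/2 + O(x**3)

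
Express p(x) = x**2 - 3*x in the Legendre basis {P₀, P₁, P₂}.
(1/3)P₀ + (-3)P₁ + (2/3)P₂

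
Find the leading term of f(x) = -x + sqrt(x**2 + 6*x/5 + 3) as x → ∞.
3/5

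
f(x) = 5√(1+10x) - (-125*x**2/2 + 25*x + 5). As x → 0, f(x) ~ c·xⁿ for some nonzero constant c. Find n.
3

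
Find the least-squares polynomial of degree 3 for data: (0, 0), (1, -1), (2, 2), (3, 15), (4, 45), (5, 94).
5/42 + (-515/252)x + (-23/84)x² + (8/9)x³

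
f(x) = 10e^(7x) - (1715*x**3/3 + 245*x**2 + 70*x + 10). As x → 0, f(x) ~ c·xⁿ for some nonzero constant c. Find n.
4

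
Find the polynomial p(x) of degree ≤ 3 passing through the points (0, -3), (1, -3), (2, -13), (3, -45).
-2*x**3 + x**2 + x - 3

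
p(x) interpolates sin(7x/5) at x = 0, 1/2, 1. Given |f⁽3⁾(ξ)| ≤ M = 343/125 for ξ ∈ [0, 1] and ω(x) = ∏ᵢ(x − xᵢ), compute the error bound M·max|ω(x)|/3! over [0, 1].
343*sqrt(3)/27000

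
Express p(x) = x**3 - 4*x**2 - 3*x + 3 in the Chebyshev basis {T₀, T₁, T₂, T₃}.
T₀ + (-9/4)T₁ + (-2)T₂ + (1/4)T₃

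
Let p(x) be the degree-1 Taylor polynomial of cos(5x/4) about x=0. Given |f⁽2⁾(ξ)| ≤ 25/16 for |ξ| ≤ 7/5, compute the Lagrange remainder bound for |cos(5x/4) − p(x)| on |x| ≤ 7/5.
49/32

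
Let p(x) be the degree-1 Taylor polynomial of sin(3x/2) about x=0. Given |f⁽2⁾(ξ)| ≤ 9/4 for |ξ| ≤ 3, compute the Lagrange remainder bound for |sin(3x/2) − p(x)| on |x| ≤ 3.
81/8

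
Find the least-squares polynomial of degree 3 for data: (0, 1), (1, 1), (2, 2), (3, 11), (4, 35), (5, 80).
65/63 + (284/189)x + (-691/252)x² + (121/108)x³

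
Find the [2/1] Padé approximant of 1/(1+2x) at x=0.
1/(2*x + 1)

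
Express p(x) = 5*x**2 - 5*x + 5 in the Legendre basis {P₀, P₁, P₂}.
(20/3)P₀ + (-5)P₁ + (10/3)P₂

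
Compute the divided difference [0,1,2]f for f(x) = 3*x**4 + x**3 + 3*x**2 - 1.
27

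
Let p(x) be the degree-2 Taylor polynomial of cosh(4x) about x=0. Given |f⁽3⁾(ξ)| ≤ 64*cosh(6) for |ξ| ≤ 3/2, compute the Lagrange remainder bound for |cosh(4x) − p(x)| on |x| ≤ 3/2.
36*cosh(6)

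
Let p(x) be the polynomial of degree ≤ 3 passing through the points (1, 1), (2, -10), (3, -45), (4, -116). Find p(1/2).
5/4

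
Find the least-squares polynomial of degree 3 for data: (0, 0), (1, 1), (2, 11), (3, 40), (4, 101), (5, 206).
-11/126 + (1007/756)x + (-487/252)x² + (107/54)x³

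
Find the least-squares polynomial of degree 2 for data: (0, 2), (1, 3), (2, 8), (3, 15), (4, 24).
62/35 + (16/35)x + (9/7)x²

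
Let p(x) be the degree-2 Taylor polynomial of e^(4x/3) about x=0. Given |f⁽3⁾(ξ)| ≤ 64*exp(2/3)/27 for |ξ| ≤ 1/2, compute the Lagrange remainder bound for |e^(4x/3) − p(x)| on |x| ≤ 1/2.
4*exp(2/3)/81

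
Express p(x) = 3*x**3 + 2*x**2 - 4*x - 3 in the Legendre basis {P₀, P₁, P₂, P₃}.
(-7/3)P₀ + (-11/5)P₁ + (4/3)P₂ + (6/5)P₃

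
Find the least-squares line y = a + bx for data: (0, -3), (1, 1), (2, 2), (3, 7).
a = -29/10, b = 31/10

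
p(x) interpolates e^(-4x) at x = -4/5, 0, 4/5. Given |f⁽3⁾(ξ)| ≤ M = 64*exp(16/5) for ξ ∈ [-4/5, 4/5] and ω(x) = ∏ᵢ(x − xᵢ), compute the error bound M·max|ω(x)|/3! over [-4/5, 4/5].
4096*sqrt(3)*exp(16/5)/3375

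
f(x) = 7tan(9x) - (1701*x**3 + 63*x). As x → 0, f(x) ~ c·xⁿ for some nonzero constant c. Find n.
5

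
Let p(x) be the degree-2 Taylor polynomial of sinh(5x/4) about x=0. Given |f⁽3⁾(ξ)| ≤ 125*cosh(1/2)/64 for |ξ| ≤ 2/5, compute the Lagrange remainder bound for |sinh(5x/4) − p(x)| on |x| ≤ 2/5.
cosh(1/2)/48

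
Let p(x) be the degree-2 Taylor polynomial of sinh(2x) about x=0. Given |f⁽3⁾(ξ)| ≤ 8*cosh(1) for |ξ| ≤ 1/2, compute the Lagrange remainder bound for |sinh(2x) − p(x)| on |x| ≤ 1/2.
cosh(1)/6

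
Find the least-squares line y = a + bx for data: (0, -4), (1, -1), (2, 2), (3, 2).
a = -17/5, b = 21/10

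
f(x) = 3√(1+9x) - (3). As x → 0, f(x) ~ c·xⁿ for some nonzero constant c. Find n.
1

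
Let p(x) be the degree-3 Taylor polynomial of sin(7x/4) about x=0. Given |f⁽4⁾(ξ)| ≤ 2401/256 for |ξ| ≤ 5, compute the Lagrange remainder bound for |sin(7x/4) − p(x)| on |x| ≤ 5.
1500625/6144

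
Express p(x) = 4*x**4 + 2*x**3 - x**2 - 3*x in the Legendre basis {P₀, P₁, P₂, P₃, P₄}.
(7/15)P₀ + (-9/5)P₁ + (34/21)P₂ + (4/5)P₃ + (32/35)P₄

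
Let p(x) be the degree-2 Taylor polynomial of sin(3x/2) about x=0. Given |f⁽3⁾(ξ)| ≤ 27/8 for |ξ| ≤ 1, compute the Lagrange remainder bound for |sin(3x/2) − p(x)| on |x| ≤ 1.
9/16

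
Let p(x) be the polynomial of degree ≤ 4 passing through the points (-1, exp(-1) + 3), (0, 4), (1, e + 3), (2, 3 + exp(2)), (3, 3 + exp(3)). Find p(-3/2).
(315 + e*(-180*exp(2) - 36 + 35*exp(3) + 378*e))*exp(-1)/128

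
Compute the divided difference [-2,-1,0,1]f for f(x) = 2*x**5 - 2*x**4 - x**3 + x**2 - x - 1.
13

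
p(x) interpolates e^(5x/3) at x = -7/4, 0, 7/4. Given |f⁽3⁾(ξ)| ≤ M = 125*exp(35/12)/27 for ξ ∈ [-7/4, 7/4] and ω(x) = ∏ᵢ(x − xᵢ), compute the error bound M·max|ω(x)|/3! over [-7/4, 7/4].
42875*sqrt(3)*exp(35/12)/46656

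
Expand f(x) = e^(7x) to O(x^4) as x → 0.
1 + 7*x + 49*x**2/2 + 343*x**3/6 + O(x**4)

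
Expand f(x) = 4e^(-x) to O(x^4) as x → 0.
4 - 4*x + 2*x**2 - 2*x**3/3 + O(x**4)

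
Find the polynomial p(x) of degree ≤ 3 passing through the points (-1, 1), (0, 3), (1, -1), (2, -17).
-x**3 - 3*x**2 + 3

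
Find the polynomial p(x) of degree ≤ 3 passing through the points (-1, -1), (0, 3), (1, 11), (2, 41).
3*x**3 + 2*x**2 + 3*x + 3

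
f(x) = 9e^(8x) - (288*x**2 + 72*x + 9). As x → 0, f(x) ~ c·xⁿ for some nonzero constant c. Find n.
3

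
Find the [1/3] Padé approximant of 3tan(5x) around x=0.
15*x/(1 - 25*x**2/3)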